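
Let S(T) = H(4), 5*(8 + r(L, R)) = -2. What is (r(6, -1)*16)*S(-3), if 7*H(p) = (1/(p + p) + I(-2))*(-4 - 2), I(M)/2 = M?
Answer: -2232/5 ≈ -446.40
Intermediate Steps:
I(M) = 2*M
r(L, R) = -42/5 (r(L, R) = -8 + (⅕)*(-2) = -8 - ⅖ = -42/5)
H(p) = 24/7 - 3/(7*p) (H(p) = ((1/(p + p) + 2*(-2))*(-4 - 2))/7 = ((1/(2*p) - 4)*(-6))/7 = ((-4 + 1/(2*p))*(-6))/7 = (24 - 3/p)/7 = 24/7 - 3/(7*p))
S(T) = 93/28 (S(T) = (3/7)*(-1 + 8*4)/4 = (3/7)*(¼)*(-1 + 32) = (3/7)*(¼)*31 = 93/28)
(r(6, -1)*16)*S(-3) = -42/5*16*(93/28) = -672/5*93/28 = -2232/5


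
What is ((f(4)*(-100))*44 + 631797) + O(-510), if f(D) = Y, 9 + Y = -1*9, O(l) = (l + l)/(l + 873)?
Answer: 86030297/121 ≈ 7.1099e+5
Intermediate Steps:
O(l) = 2*l/(873 + l) (O(l) = (2*l)/(873 + l) = 2*l/(873 + l))
Y = -18 (Y = -9 - 1*9 = -9 - 9 = -18)
f(D) = -18
((f(4)*(-100))*44 + 631797) + O(-510) = (-18*(-100)*44 + 631797) + 2*(-510)/(873 - 510) = (1800*44 + 631797) + 2*(-510)/363 = (79200 + 631797) + 2*(-510)*(1/363) = 710997 - 340/121 = 86030297/121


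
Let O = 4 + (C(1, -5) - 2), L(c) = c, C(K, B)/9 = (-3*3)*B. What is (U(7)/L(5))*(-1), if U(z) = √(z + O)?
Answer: -3*√46/5 ≈ -4.0694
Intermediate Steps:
C(K, B) = -81*B (C(K, B) = 9*((-3*3)*B) = 9*(-9*B) = -81*B)
O = 407 (O = 4 + (-81*(-5) - 2) = 4 + (405 - 2) = 4 + 403 = 407)
U(z) = √(407 + z) (U(z) = √(z + 407) = √(407 + z))
(U(7)/L(5))*(-1) = (√(407 + 7)/5)*(-1) = (√414*(⅕))*(-1) = ((3*√46)*(⅕))*(-1) = (3*√46/5)*(-1) = -3*√46/5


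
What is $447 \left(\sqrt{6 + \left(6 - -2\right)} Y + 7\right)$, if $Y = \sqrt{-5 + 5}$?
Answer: $3129$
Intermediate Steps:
$Y = 0$ ($Y = \sqrt{0} = 0$)
$447 \left(\sqrt{6 + \left(6 - -2\right)} Y + 7\right) = 447 \left(\sqrt{6 + \left(6 - -2\right)} 0 + 7\right) = 447 \left(\sqrt{6 + \left(6 + 2\right)} 0 + 7\right) = 447 \left(\sqrt{6 + 8} \cdot 0 + 7\right) = 447 \left(\sqrt{14} \cdot 0 + 7\right) = 447 \left(0 + 7\right) = 447 \cdot 7 = 3129$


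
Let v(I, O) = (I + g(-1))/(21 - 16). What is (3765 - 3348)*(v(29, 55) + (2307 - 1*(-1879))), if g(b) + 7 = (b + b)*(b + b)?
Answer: 8738652/5 ≈ 1.7477e+6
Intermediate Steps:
g(b) = -7 + 4*b² (g(b) = -7 + (b + b)*(b + b) = -7 + (2*b)*(2*b) = -7 + 4*b²)
v(I, O) = -⅗ + I/5 (v(I, O) = (I + (-7 + 4*(-1)²))/(21 - 16) = (I + (-7 + 4*1))/5 = (I + (-7 + 4))*(⅕) = (I - 3)*(⅕) = (-3 + I)*(⅕) = -⅗ + I/5)
(3765 - 3348)*(v(29, 55) + (2307 - 1*(-1879))) = (3765 - 3348)*((-⅗ + (⅕)*29) + (2307 - 1*(-1879))) = 417*((-⅗ + 29/5) + (2307 + 1879)) = 417*(26/5 + 4186) = 417*(20956/5) = 8738652/5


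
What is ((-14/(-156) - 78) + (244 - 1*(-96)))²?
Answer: 417916249/6084 ≈ 68691.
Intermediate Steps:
((-14/(-156) - 78) + (244 - 1*(-96)))² = ((-14*(-1/156) - 78) + (244 + 96))² = ((7/78 - 78) + 340)² = (-6077/78 + 340)² = (20443/78)² = 417916249/6084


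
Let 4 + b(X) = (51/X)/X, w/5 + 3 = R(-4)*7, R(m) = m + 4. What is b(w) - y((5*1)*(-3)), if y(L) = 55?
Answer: -4408/75 ≈ -58.773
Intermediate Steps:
R(m) = 4 + m
w = -15 (w = -15 + 5*((4 - 4)*7) = -15 + 5*(0*7) = -15 + 5*0 = -15 + 0 = -15)
b(X) = -4 + 51/X² (b(X) = -4 + (51/X)/X = -4 + 51/X²)
b(w) - y((5*1)*(-3)) = (-4 + 51/(-15)²) - 1*55 = (-4 + 51*(1/225)) - 55 = (-4 + 17/75) - 55 = -283/75 - 55 = -4408/75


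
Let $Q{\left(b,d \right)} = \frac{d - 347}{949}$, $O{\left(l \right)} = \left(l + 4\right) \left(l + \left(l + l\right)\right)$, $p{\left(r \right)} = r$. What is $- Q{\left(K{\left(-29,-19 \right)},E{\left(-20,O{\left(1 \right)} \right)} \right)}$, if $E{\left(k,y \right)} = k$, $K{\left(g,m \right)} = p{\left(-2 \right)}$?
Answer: $\frac{367}{949} \approx 0.38672$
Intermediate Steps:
$K{\left(g,m \right)} = -2$
$O{\left(l \right)} = 3 l \left(4 + l\right)$ ($O{\left(l \right)} = \left(4 + l\right) \left(l + 2 l\right) = \left(4 + l\right) 3 l = 3 l \left(4 + l\right)$)
$Q{\left(b,d \right)} = - \frac{347}{949} + \frac{d}{949}$ ($Q{\left(b,d \right)} = \left(-347 + d\right) \frac{1}{949} = - \frac{347}{949} + \frac{d}{949}$)
$- Q{\left(K{\left(-29,-19 \right)},E{\left(-20,O{\left(1 \right)} \right)} \right)} = - (- \frac{347}{949} + \frac{1}{949} \left(-20\right)) = - (- \frac{347}{949} - \frac{20}{949}) = \left(-1\right) \left(- \frac{367}{949}\right) = \frac{367}{949}$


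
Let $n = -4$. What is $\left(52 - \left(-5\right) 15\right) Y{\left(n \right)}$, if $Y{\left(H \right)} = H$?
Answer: $-508$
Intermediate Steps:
$\left(52 - \left(-5\right) 15\right) Y{\left(n \right)} = \left(52 - \left(-5\right) 15\right) \left(-4\right) = \left(52 - -75\right) \left(-4\right) = \left(52 + 75\right) \left(-4\right) = 127 \left(-4\right) = -508$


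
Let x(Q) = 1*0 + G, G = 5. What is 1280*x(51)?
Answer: 6400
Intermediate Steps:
x(Q) = 5 (x(Q) = 1*0 + 5 = 0 + 5 = 5)
1280*x(51) = 1280*5 = 6400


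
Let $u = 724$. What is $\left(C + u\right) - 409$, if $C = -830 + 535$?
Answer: $20$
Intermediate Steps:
$C = -295$
$\left(C + u\right) - 409 = \left(-295 + 724\right) - 409 = 429 - 409 = 20$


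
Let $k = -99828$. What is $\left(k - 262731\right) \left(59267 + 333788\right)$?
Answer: $-142505627745$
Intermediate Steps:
$\left(k - 262731\right) \left(59267 + 333788\right) = \left(-99828 - 262731\right) \left(59267 + 333788\right) = \left(-362559\right) 393055 = -142505627745$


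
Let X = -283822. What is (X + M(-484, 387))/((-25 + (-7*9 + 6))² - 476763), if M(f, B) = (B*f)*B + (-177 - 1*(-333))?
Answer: 72771862/470039 ≈ 154.82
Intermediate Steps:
M(f, B) = 156 + f*B² (M(f, B) = f*B² + (-177 + 333) = f*B² + 156 = 156 + f*B²)
(X + M(-484, 387))/((-25 + (-7*9 + 6))² - 476763) = (-283822 + (156 - 484*387²))/((-25 + (-7*9 + 6))² - 476763) = (-283822 + (156 - 484*149769))/((-25 + (-63 + 6))² - 476763) = (-283822 + (156 - 72488196))/((-25 - 57)² - 476763) = (-283822 - 72488040)/((-82)² - 476763) = -72771862/(6724 - 476763) = -72771862/(-470039) = -72771862*(-1/470039) = 72771862/470039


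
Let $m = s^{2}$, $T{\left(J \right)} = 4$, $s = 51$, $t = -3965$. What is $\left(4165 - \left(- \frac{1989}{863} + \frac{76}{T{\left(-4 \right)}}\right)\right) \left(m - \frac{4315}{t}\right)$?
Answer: $\frac{7387145655072}{684359} \approx 1.0794 \cdot 10^{7}$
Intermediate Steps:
$m = 2601$ ($m = 51^{2} = 2601$)
$\left(4165 - \left(- \frac{1989}{863} + \frac{76}{T{\left(-4 \right)}}\right)\right) \left(m - \frac{4315}{t}\right) = \left(4165 - \left(19 - \frac{1989}{863}\right)\right) \left(2601 - \frac{4315}{-3965}\right) = \left(4165 - \frac{14408}{863}\right) \left(2601 - - \frac{863}{793}\right) = \left(4165 + \left(-19 + \frac{1989}{863}\right)\right) \left(2601 + \frac{863}{793}\right) = \left(4165 - \frac{14408}{863}\right) \frac{2063456}{793} = \frac{3579987}{863} \cdot \frac{2063456}{793} = \frac{7387145655072}{684359}$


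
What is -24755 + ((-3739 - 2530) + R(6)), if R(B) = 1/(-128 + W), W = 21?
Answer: -3319569/107 ≈ -31024.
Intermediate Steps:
R(B) = -1/107 (R(B) = 1/(-128 + 21) = 1/(-107) = -1/107)
-24755 + ((-3739 - 2530) + R(6)) = -24755 + ((-3739 - 2530) - 1/107) = -24755 + (-6269 - 1/107) = -24755 - 670784/107 = -3319569/107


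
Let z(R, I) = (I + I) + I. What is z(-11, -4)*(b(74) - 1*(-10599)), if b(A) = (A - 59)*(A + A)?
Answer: -153828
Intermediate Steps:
z(R, I) = 3*I (z(R, I) = 2*I + I = 3*I)
b(A) = 2*A*(-59 + A) (b(A) = (-59 + A)*(2*A) = 2*A*(-59 + A))
z(-11, -4)*(b(74) - 1*(-10599)) = (3*(-4))*(2*74*(-59 + 74) - 1*(-10599)) = -12*(2*74*15 + 10599) = -12*(2220 + 10599) = -12*12819 = -153828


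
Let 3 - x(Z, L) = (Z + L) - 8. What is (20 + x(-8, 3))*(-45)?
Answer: -1620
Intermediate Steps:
x(Z, L) = 11 - L - Z (x(Z, L) = 3 - ((Z + L) - 8) = 3 - ((L + Z) - 8) = 3 - (-8 + L + Z) = 3 + (8 - L - Z) = 11 - L - Z)
(20 + x(-8, 3))*(-45) = (20 + (11 - 1*3 - 1*(-8)))*(-45) = (20 + (11 - 3 + 8))*(-45) = (20 + 16)*(-45) = 36*(-45) = -1620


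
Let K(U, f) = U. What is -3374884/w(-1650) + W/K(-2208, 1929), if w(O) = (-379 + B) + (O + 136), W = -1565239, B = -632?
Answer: 11403972347/5575200 ≈ 2045.5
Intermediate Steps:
w(O) = -875 + O (w(O) = (-379 - 632) + (O + 136) = -1011 + (136 + O) = -875 + O)
-3374884/w(-1650) + W/K(-2208, 1929) = -3374884/(-875 - 1650) - 1565239/(-2208) = -3374884/(-2525) - 1565239*(-1/2208) = -3374884*(-1/2525) + 1565239/2208 = 3374884/2525 + 1565239/2208 = 11403972347/5575200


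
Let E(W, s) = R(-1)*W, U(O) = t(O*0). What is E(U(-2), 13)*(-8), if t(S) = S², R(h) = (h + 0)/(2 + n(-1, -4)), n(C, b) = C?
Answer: 0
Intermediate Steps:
R(h) = h (R(h) = (h + 0)/(2 - 1) = h/1 = h*1 = h)
U(O) = 0 (U(O) = (O*0)² = 0² = 0)
E(W, s) = -W
E(U(-2), 13)*(-8) = -1*0*(-8) = 0*(-8) = 0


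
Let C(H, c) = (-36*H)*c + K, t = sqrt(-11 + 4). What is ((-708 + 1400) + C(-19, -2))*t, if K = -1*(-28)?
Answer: -648*I*sqrt(7) ≈ -1714.4*I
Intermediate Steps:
K = 28
t = I*sqrt(7) (t = sqrt(-7) = I*sqrt(7) ≈ 2.6458*I)
C(H, c) = 28 - 36*H*c (C(H, c) = (-36*H)*c + 28 = -36*H*c + 28 = 28 - 36*H*c)
((-708 + 1400) + C(-19, -2))*t = ((-708 + 1400) + (28 - 36*(-19)*(-2)))*(I*sqrt(7)) = (692 + (28 - 1368))*(I*sqrt(7)) = (692 - 1340)*(I*sqrt(7)) = -648*I*sqrt(7)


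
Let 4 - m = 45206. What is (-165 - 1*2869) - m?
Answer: 42168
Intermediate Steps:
m = -45202 (m = 4 - 1*45206 = 4 - 45206 = -45202)
(-165 - 1*2869) - m = (-165 - 1*2869) - 1*(-45202) = (-165 - 2869) + 45202 = -3034 + 45202 = 42168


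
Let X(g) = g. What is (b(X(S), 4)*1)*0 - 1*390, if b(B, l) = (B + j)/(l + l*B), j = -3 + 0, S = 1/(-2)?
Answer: -390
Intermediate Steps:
S = -½ ≈ -0.50000
j = -3
b(B, l) = (-3 + B)/(l + B*l) (b(B, l) = (B - 3)/(l + l*B) = (-3 + B)/(l + B*l))
(b(X(S), 4)*1)*0 - 1*390 = (((-3 - ½)/(4*(1 - ½)))*1)*0 - 1*390 = (((¼)*(-7/2)/(½))*1)*0 - 390 = (((¼)*2*(-7/2))*1)*0 - 390 = -7/4*1*0 - 390 = -7/4*0 - 390 = 0 - 390 = -390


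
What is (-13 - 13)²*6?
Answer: 4056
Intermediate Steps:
(-13 - 13)²*6 = (-26)²*6 = 676*6 = 4056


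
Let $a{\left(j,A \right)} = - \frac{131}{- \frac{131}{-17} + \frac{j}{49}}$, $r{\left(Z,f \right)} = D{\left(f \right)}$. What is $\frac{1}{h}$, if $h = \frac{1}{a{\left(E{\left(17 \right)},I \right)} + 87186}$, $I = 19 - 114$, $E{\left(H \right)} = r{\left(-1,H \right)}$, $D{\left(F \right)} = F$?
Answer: $\frac{584734565}{6708} \approx 87170.0$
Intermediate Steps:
$r{\left(Z,f \right)} = f$
$E{\left(H \right)} = H$
$I = -95$ ($I = 19 - 114 = -95$)
$a{\left(j,A \right)} = - \frac{131}{\frac{131}{17} + \frac{j}{49}}$ ($a{\left(j,A \right)} = - \frac{131}{\left(-131\right) \left(- \frac{1}{17}\right) + j \frac{1}{49}} = - \frac{131}{\frac{131}{17} + \frac{j}{49}}$)
$h = \frac{6708}{584734565}$ ($h = \frac{1}{- \frac{109123}{6419 + 17 \cdot 17} + 87186} = \frac{1}{- \frac{109123}{6419 + 289} + 87186} = \frac{1}{- \frac{109123}{6708} + 87186} = \frac{1}{\frac{584734565}{6708}} = \frac{6708}{584734565} \approx 1.1472 \cdot 10^{-5}$)
$\frac{1}{h} = \frac{1}{\frac{6708}{584734565}} = \frac{584734565}{6708}$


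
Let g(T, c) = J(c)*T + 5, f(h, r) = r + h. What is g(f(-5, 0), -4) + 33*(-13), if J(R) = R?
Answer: -404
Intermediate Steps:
f(h, r) = h + r
g(T, c) = 5 + T*c (g(T, c) = c*T + 5 = T*c + 5 = 5 + T*c)
g(f(-5, 0), -4) + 33*(-13) = (5 + (-5 + 0)*(-4)) + 33*(-13) = (5 - 5*(-4)) - 429 = (5 + 20) - 429 = 25 - 429 = -404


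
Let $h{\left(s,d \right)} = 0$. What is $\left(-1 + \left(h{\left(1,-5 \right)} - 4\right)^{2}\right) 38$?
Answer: $570$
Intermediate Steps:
$\left(-1 + \left(h{\left(1,-5 \right)} - 4\right)^{2}\right) 38 = \left(-1 + \left(0 - 4\right)^{2}\right) 38 = \left(-1 + \left(-4\right)^{2}\right) 38 = \left(-1 + 16\right) 38 = 15 \cdot 38 = 570$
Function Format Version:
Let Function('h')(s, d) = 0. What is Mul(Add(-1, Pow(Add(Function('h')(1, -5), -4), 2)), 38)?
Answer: 570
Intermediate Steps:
Mul(Add(-1, Pow(Add(Function('h')(1, -5), -4), 2)), 38) = Mul(Add(-1, Pow(Add(0, -4), 2)), 38) = Mul(Add(-1, Pow(-4, 2)), 38) = Mul(Add(-1, 16), 38) = Mul(15, 38) = 570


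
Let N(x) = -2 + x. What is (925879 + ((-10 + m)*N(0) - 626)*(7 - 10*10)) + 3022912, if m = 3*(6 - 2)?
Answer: 4007381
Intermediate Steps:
m = 12 (m = 3*4 = 12)
(925879 + ((-10 + m)*N(0) - 626)*(7 - 10*10)) + 3022912 = (925879 + ((-10 + 12)*(-2 + 0) - 626)*(7 - 10*10)) + 3022912 = (925879 + (2*(-2) - 626)*(7 - 100)) + 3022912 = (925879 + (-4 - 626)*(-93)) + 3022912 = (925879 - 630*(-93)) + 3022912 = (925879 + 58590) + 3022912 = 984469 + 3022912 = 4007381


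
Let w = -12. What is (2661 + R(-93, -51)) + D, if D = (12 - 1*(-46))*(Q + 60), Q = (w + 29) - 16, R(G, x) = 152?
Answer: 6351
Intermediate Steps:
Q = 1 (Q = (-12 + 29) - 16 = 17 - 16 = 1)
D = 3538 (D = (12 - 1*(-46))*(1 + 60) = (12 + 46)*61 = 58*61 = 3538)
(2661 + R(-93, -51)) + D = (2661 + 152) + 3538 = 2813 + 3538 = 6351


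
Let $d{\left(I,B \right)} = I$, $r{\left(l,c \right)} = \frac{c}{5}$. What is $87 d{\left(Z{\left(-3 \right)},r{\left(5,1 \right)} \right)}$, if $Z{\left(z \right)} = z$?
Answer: $-261$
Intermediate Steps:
$r{\left(l,c \right)} = \frac{c}{5}$ ($r{\left(l,c \right)} = c \frac{1}{5} = \frac{c}{5}$)
$87 d{\left(Z{\left(-3 \right)},r{\left(5,1 \right)} \right)} = 87 \left(-3\right) = -261$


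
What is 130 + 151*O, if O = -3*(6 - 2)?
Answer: -1682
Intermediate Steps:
O = -12 (O = -3*4 = -12)
130 + 151*O = 130 + 151*(-12) = 130 - 1812 = -1682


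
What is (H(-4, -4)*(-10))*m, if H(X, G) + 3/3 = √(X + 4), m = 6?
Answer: 60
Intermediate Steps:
H(X, G) = -1 + √(4 + X) (H(X, G) = -1 + √(X + 4) = -1 + √(4 + X))
(H(-4, -4)*(-10))*m = ((-1 + √(4 - 4))*(-10))*6 = ((-1 + √0)*(-10))*6 = ((-1 + 0)*(-10))*6 = -1*(-10)*6 = 10*6 = 60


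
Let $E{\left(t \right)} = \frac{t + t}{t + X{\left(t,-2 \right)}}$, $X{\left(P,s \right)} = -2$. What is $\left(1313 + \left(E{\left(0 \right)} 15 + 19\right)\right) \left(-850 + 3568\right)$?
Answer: $3620376$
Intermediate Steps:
$E{\left(t \right)} = \frac{2 t}{-2 + t}$ ($E{\left(t \right)} = \frac{t + t}{t - 2} = \frac{2 t}{-2 + t}$)
$\left(1313 + \left(E{\left(0 \right)} 15 + 19\right)\right) \left(-850 + 3568\right) = \left(1313 + \left(2 \cdot 0 \frac{1}{-2 + 0} \cdot 15 + 19\right)\right) \left(-850 + 3568\right) = \left(1313 + \left(2 \cdot 0 \frac{1}{-2} \cdot 15 + 19\right)\right) 2718 = \left(1313 + \left(2 \cdot 0 \left(- \frac{1}{2}\right) 15 + 19\right)\right) 2718 = \left(1313 + \left(0 \cdot 15 + 19\right)\right) 2718 = \left(1313 + \left(0 + 19\right)\right) 2718 = \left(1313 + 19\right) 2718 = 1332 \cdot 2718 = 3620376$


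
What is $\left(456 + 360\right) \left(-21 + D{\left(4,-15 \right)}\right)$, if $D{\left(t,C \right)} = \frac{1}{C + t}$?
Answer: $- \frac{189312}{11} \approx -17210.0$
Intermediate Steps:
$\left(456 + 360\right) \left(-21 + D{\left(4,-15 \right)}\right) = \left(456 + 360\right) \left(-21 + \frac{1}{-15 + 4}\right) = 816 \left(-21 + \frac{1}{-11}\right) = 816 \left(-21 - \frac{1}{11}\right) = 816 \left(- \frac{232}{11}\right) = - \frac{189312}{11}$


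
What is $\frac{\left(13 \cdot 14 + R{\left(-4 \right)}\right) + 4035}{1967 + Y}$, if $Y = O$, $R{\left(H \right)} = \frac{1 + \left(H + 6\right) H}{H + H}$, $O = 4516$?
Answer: $\frac{33743}{51864} \approx 0.65061$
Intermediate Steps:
$R{\left(H \right)} = \frac{1 + H \left(6 + H\right)}{2 H}$ ($R{\left(H \right)} = \frac{1 + \left(6 + H\right) H}{2 H} = \left(1 + H \left(6 + H\right)\right) \frac{1}{2 H} = \frac{1 + H \left(6 + H\right)}{2 H}$)
$Y = 4516$
$\frac{\left(13 \cdot 14 + R{\left(-4 \right)}\right) + 4035}{1967 + Y} = \frac{\left(13 \cdot 14 + \frac{1 - 4 \left(6 - 4\right)}{2 \left(-4\right)}\right) + 4035}{1967 + 4516} = \frac{\left(182 + \frac{1}{2} \left(- \frac{1}{4}\right) \left(1 - 8\right)\right) + 4035}{6483} = \left(\left(182 + \frac{1}{2} \left(- \frac{1}{4}\right) \left(1 - 8\right)\right) + 4035\right) \frac{1}{6483} = \left(\left(182 + \frac{1}{2} \left(- \frac{1}{4}\right) \left(-7\right)\right) + 4035\right) \frac{1}{6483} = \left(\left(182 + \frac{7}{8}\right) + 4035\right) \frac{1}{6483} = \left(\frac{1463}{8} + 4035\right) \frac{1}{6483} = \frac{33743}{8} \cdot \frac{1}{6483} = \frac{33743}{51864}$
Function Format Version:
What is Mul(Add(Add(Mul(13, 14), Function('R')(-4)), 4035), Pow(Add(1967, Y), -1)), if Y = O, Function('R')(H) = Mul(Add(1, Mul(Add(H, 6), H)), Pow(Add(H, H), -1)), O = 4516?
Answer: Rational(33743, 51864) ≈ 0.65061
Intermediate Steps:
Function('R')(H) = Mul(Rational(1, 2), Pow(H, -1), Add(1, Mul(H, Add(6, H)))) (Function('R')(H) = Mul(Add(1, Mul(Add(6, H), H)), Pow(Mul(2, H), -1)) = Mul(Add(1, Mul(H, Add(6, H))), Mul(Rational(1, 2), Pow(H, -1))) = Mul(Rational(1, 2), Pow(H, -1), Add(1, Mul(H, Add(6, H)))))
Y = 4516
Mul(Add(Add(Mul(13, 14), Function('R')(-4)), 4035), Pow(Add(1967, Y), -1)) = Mul(Add(Add(Mul(13, 14), Mul(Rational(1, 2), Pow(-4, -1), Add(1, Mul(-4, Add(6, -4))))), 4035), Pow(Add(1967, 4516), -1)) = Mul(Add(Add(182, Mul(Rational(1, 2), Rational(-1, 4), Add(1, Mul(-4, 2)))), 4035), Pow(6483, -1)) = Mul(Add(Add(182, Mul(Rational(1, 2), Rational(-1, 4), Add(1, -8))), 4035), Rational(1, 6483)) = Mul(Add(Add(182, Mul(Rational(1, 2), Rational(-1, 4), -7)), 4035), Rational(1, 6483)) = Mul(Add(Add(182, Rational(7, 8)), 4035), Rational(1, 6483)) = Mul(Add(Rational(1463, 8), 4035), Rational(1, 6483)) = Mul(Rational(33743, 8), Rational(1, 6483)) = Rational(33743, 51864)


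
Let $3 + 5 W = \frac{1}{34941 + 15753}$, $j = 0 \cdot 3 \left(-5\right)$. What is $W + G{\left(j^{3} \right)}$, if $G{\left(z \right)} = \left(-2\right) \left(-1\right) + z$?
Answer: $\frac{354859}{253470} \approx 1.4$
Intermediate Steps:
$j = 0$ ($j = 0 \left(-5\right) = 0$)
$W = - \frac{152081}{253470}$ ($W = - \frac{3}{5} + \frac{1}{5 \left(34941 + 15753\right)} = - \frac{3}{5} + \frac{1}{5 \cdot 50694} = - \frac{3}{5} + \frac{1}{5} \cdot \frac{1}{50694} = - \frac{3}{5} + \frac{1}{253470} = - \frac{152081}{253470} \approx -0.6$)
$G{\left(z \right)} = 2 + z$
$W + G{\left(j^{3} \right)} = - \frac{152081}{253470} + \left(2 + 0^{3}\right) = - \frac{152081}{253470} + \left(2 + 0\right) = - \frac{152081}{253470} + 2 = \frac{354859}{253470}$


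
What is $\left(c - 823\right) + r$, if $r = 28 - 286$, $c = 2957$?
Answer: $1876$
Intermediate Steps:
$r = -258$ ($r = 28 - 286 = -258$)
$\left(c - 823\right) + r = \left(2957 - 823\right) - 258 = 2134 - 258 = 1876$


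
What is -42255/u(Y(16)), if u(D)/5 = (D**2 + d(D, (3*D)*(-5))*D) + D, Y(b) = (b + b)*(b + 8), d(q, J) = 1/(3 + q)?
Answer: -2171907/151782400 ≈ -0.014309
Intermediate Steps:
Y(b) = 2*b*(8 + b) (Y(b) = (2*b)*(8 + b) = 2*b*(8 + b))
u(D) = 5*D + 5*D**2 + 5*D/(3 + D) (u(D) = 5*((D**2 + D/(3 + D)) + D) = 5*(D + D**2 + D/(3 + D)) = 5*D + 5*D**2 + 5*D/(3 + D))
-42255/u(Y(16)) = -42255*(3 + 2*16*(8 + 16))/(160*(1 + (1 + 2*16*(8 + 16))*(3 + 2*16*(8 + 16)))*(8 + 16)) = -42255*(3 + 2*16*24)/(3840*(1 + (1 + 2*16*24)*(3 + 2*16*24))) = -42255*(3 + 768)/(3840*(1 + (1 + 768)*(3 + 768))) = -42255*257/(1280*(1 + 769*771)) = -42255*257/(1280*(1 + 592899)) = -42255/(5*768*(1/771)*592900) = -42255/758912000/257 = -42255*257/758912000 = -2171907/151782400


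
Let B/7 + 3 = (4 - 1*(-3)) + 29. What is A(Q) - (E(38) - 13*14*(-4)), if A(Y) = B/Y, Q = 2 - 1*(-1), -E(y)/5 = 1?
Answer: -646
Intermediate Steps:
E(y) = -5 (E(y) = -5*1 = -5)
Q = 3 (Q = 2 + 1 = 3)
B = 231 (B = -21 + 7*((4 - 1*(-3)) + 29) = -21 + 7*((4 + 3) + 29) = -21 + 7*(7 + 29) = -21 + 7*36 = -21 + 252 = 231)
A(Y) = 231/Y
A(Q) - (E(38) - 13*14*(-4)) = 231/3 - (-5 - 13*14*(-4)) = 231*(⅓) - (-5 - 182*(-4)) = 77 - (-5 + 728) = 77 - 1*723 = 77 - 723 = -646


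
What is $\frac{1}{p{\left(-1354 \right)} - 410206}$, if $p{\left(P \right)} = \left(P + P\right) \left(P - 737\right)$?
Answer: $\frac{1}{5252222} \approx 1.904 \cdot 10^{-7}$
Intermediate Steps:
$p{\left(P \right)} = 2 P \left(-737 + P\right)$
$\frac{1}{p{\left(-1354 \right)} - 410206} = \frac{1}{2 \left(-1354\right) \left(-737 - 1354\right) - 410206} = \frac{1}{2 \left(-1354\right) \left(-2091\right) - 410206} = \frac{1}{5662428 - 410206} = \frac{1}{5252222}$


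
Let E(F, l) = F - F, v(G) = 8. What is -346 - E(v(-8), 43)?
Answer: -346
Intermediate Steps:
E(F, l) = 0
-346 - E(v(-8), 43) = -346 - 1*0 = -346 + 0 = -346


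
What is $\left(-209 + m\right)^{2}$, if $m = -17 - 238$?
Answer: $215296$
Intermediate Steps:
$m = -255$
$\left(-209 + m\right)^{2} = \left(-209 - 255\right)^{2} = \left(-464\right)^{2} = 215296$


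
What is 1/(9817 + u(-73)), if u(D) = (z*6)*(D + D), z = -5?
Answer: 1/14197 ≈ 7.0437e-5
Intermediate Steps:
u(D) = -60*D (u(D) = (-5*6)*(D + D) = -60*D)
1/(9817 + u(-73)) = 1/(9817 - 60*(-73)) = 1/(9817 + 4380) = 1/14197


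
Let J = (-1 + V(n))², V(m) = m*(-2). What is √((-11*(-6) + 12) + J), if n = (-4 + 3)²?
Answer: √87 ≈ 9.3274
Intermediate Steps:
n = 1 (n = (-1)² = 1)
V(m) = -2*m
J = 9 (J = (-1 - 2*1)² = (-1 - 2)² = (-3)² = 9)
√((-11*(-6) + 12) + J) = √((-11*(-6) + 12) + 9) = √((66 + 12) + 9) = √(78 + 9) = √87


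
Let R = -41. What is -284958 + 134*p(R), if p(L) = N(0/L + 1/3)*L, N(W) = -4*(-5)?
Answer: -394838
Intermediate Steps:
N(W) = 20
p(L) = 20*L
-284958 + 134*p(R) = -284958 + 134*(20*(-41)) = -284958 + 134*(-820) = -284958 - 109880 = -394838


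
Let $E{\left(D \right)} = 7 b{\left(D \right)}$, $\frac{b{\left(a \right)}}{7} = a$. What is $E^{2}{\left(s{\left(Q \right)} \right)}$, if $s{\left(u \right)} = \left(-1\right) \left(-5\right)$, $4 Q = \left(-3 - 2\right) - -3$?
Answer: $60025$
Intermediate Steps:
$b{\left(a \right)} = 7 a$
$Q = - \frac{1}{2}$ ($Q = \frac{\left(-3 - 2\right) - -3}{4} = \frac{\left(-3 - 2\right) + 3}{4} = \frac{-5 + 3}{4} = \frac{1}{4} \left(-2\right) = - \frac{1}{2} \approx -0.5$)
$s{\left(u \right)} = 5$
$E{\left(D \right)} = 49 D$ ($E{\left(D \right)} = 7 \cdot 7 D = 49 D$)
$E^{2}{\left(s{\left(Q \right)} \right)} = \left(49 \cdot 5\right)^{2} = 245^{2} = 60025$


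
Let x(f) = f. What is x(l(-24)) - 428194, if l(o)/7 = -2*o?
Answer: -427858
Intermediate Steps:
l(o) = -14*o (l(o) = 7*(-2*o) = -14*o)
x(l(-24)) - 428194 = -14*(-24) - 428194 = 336 - 428194 = -427858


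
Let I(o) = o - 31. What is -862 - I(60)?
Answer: -891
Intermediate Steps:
I(o) = -31 + o
-862 - I(60) = -862 - (-31 + 60) = -862 - 1*29 = -862 - 29 = -891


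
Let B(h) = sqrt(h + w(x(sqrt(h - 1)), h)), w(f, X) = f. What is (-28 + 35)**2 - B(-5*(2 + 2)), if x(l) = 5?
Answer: 49 - I*sqrt(15) ≈ 49.0 - 3.873*I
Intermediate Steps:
B(h) = sqrt(5 + h) (B(h) = sqrt(h + 5) = sqrt(5 + h))
(-28 + 35)**2 - B(-5*(2 + 2)) = (-28 + 35)**2 - sqrt(5 - 5*(2 + 2)) = 7**2 - sqrt(5 - 5*4) = 49 - sqrt(5 - 20) = 49 - sqrt(-15) = 49 - I*sqrt(15)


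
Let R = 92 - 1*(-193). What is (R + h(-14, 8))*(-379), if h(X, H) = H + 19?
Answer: -118248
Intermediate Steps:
h(X, H) = 19 + H
R = 285 (R = 92 + 193 = 285)
(R + h(-14, 8))*(-379) = (285 + (19 + 8))*(-379) = (285 + 27)*(-379) = 312*(-379) = -118248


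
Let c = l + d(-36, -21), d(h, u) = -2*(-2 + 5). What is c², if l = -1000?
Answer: 1012036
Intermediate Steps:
d(h, u) = -6 (d(h, u) = -2*3 = -6)
c = -1006 (c = -1000 - 6 = -1006)
c² = (-1006)² = 1012036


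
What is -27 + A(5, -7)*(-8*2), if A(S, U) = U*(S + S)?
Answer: 1093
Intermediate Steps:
A(S, U) = 2*S*U (A(S, U) = U*(2*S) = 2*S*U)
-27 + A(5, -7)*(-8*2) = -27 + (2*5*(-7))*(-8*2) = -27 - 70*(-16) = -27 + 1120 = 1093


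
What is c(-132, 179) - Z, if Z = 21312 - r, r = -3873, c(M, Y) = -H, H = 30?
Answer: -25215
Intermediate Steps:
c(M, Y) = -30 (c(M, Y) = -1*30 = -30)
Z = 25185 (Z = 21312 - 1*(-3873) = 21312 + 3873 = 25185)
c(-132, 179) - Z = -30 - 1*25185 = -30 - 25185 = -25215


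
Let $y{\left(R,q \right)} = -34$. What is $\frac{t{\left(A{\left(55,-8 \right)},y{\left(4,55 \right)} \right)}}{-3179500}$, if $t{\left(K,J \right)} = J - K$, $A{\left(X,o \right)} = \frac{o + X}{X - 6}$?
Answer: $\frac{1713}{155795500} \approx 1.0995 \cdot 10^{-5}$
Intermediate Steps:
$A{\left(X,o \right)} = \frac{X + o}{-6 + X}$
$\frac{t{\left(A{\left(55,-8 \right)},y{\left(4,55 \right)} \right)}}{-3179500} = \frac{-34 - \frac{55 - 8}{-6 + 55}}{-3179500} = \left(-34 - \frac{1}{49} \cdot 47\right) \left(- \frac{1}{3179500}\right) = \left(-34 - \frac{47}{49}\right) \left(- \frac{1}{3179500}\right) = \left(- \frac{1713}{49}\right) \left(- \frac{1}{3179500}\right) = \frac{1713}{155795500}$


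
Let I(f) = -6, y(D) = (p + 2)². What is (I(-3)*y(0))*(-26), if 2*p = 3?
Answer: 1911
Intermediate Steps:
p = 3/2 (p = (½)*3 = 3/2 ≈ 1.5000)
y(D) = 49/4 (y(D) = (3/2 + 2)² = (7/2)² = 49/4)
(I(-3)*y(0))*(-26) = -6*49/4*(-26) = -147/2*(-26) = 1911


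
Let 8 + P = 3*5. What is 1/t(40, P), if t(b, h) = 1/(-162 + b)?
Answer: -122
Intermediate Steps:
P = 7 (P = -8 + 3*5 = -8 + 15 = 7)
1/t(40, P) = 1/(1/(-162 + 40)) = 1/(1/(-122)) = 1/(-1/122) = -122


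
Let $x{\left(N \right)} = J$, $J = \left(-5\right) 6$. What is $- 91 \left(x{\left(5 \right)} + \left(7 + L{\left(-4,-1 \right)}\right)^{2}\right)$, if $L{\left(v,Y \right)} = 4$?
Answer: $-8281$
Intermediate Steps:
$J = -30$
$x{\left(N \right)} = -30$
$- 91 \left(x{\left(5 \right)} + \left(7 + L{\left(-4,-1 \right)}\right)^{2}\right) = - 91 \left(-30 + \left(7 + 4\right)^{2}\right) = - 91 \left(-30 + 11^{2}\right) = - 91 \left(-30 + 121\right) = \left(-91\right) 91 = -8281$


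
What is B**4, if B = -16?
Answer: 65536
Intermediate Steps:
B**4 = (-16)**4 = 65536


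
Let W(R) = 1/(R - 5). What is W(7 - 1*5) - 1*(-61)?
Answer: 182/3 ≈ 60.667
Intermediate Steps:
W(R) = 1/(-5 + R)
W(7 - 1*5) - 1*(-61) = 1/(-5 + (7 - 1*5)) - 1*(-61) = 1/(-5 + (7 - 5)) + 61 = 1/(-5 + 2) + 61 = 1/(-3) + 61 = -⅓ + 61 = 182/3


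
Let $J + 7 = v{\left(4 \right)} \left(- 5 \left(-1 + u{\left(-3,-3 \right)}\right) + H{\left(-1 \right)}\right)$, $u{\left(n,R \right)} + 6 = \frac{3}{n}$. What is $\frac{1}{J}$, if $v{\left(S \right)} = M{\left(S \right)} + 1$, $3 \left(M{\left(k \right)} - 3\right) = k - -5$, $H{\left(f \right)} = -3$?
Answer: $\frac{1}{252} \approx 0.0039683$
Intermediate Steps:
$u{\left(n,R \right)} = -6 + \frac{3}{n}$
$M{\left(k \right)} = \frac{14}{3} + \frac{k}{3}$ ($M{\left(k \right)} = 3 + \frac{k - -5}{3} = 3 + \frac{k + 5}{3} = 3 + \frac{5 + k}{3} = 3 + \left(\frac{5}{3} + \frac{k}{3}\right) = \frac{14}{3} + \frac{k}{3}$)
$v{\left(S \right)} = \frac{17}{3} + \frac{S}{3}$ ($v{\left(S \right)} = \left(\frac{14}{3} + \frac{S}{3}\right) + 1 = \frac{17}{3} + \frac{S}{3}$)
$J = 252$ ($J = -7 + \left(\frac{17}{3} + \frac{1}{3} \cdot 4\right) \left(- 5 \left(-1 - \left(6 - \frac{3}{-3}\right)\right) - 3\right) = -7 + \left(\frac{17}{3} + \frac{4}{3}\right) \left(- 5 \left(-1 + \left(-6 + 3 \left(- \frac{1}{3}\right)\right)\right) - 3\right) = -7 + 7 \left(- 5 \left(-1 - 7\right) - 3\right) = -7 + 7 \left(\left(-5\right) \left(-8\right) - 3\right) = -7 + 7 \left(40 - 3\right) = -7 + 7 \cdot 37 = -7 + 259 = 252$)
$\frac{1}{J} = \frac{1}{252}$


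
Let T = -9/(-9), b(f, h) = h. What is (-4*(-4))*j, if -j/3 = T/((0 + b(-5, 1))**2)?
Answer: -48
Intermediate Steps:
T = 1 (T = -9*(-1/9) = 1)
j = -3 (j = -3/((0 + 1)**2) = -3/(1**2) = -3/1 = -3 ≈ -3.0000)
(-4*(-4))*j = -4*(-4)*(-3) = 16*(-3) = -48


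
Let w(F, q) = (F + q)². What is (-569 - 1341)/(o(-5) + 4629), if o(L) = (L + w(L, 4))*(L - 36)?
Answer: -1910/4793 ≈ -0.39850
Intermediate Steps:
o(L) = (-36 + L)*(L + (4 + L)²) (o(L) = (L + (L + 4)²)*(L - 36) = (L + (4 + L)²)*(-36 + L) = (-36 + L)*(L + (4 + L)²))
(-569 - 1341)/(o(-5) + 4629) = (-569 - 1341)/((-576 + (-5)³ - 308*(-5) - 27*(-5)²) + 4629) = -1910/((-576 - 125 + 1540 - 27*25) + 4629) = -1910/((-576 - 125 + 1540 - 675) + 4629) = -1910/(164 + 4629) = -1910/4793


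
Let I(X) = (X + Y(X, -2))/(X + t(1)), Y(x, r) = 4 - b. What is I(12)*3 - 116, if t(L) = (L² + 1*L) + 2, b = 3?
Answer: -1817/16 ≈ -113.56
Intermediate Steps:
Y(x, r) = 1 (Y(x, r) = 4 - 1*3 = 4 - 3 = 1)
t(L) = 2 + L + L² (t(L) = (L² + L) + 2 = (L + L²) + 2 = 2 + L + L²)
I(X) = (1 + X)/(4 + X) (I(X) = (X + 1)/(X + (2 + 1 + 1²)) = (1 + X)/(X + (2 + 1 + 1)) = (1 + X)/(X + 4) = (1 + X)/(4 + X))
I(12)*3 - 116 = ((1 + 12)/(4 + 12))*3 - 116 = (13/16)*3 - 116 = 39/16 - 116 = -1817/16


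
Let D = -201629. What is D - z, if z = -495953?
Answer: 294324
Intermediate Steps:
D - z = -201629 - 1*(-495953) = -201629 + 495953 = 294324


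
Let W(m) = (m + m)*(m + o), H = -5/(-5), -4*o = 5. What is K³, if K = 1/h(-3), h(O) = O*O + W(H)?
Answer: 8/4913 ≈ 0.0016283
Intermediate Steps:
o = -5/4 (o = -¼*5 = -5/4 ≈ -1.2500)
H = 1 (H = -5*(-⅕) = 1)
W(m) = 2*m*(-5/4 + m) (W(m) = (m + m)*(m - 5/4) = (2*m)*(-5/4 + m) = 2*m*(-5/4 + m))
h(O) = -½ + O² (h(O) = O*O + (½)*1*(-5 + 4*1) = O² + (½)*1*(-5 + 4) = O² + (½)*1*(-1) = O² - ½ = -½ + O²)
K = 2/17 (K = 1/(-½ + (-3)²) = 1/(-½ + 9) = 1/(17/2) = 2/17 ≈ 0.11765)
K³ = (2/17)³ = 8/4913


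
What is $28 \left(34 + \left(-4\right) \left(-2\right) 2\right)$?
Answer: $1400$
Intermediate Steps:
$28 \left(34 + \left(-4\right) \left(-2\right) 2\right) = 28 \left(34 + 8 \cdot 2\right) = 28 \left(34 + 16\right) = 28 \cdot 50 = 1400$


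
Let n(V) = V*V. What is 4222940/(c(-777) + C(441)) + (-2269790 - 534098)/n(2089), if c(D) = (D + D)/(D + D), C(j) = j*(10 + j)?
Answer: 235143495469/11420381257 ≈ 20.590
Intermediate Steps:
c(D) = 1 (c(D) = (2*D)/((2*D)) = (2*D)*(1/(2*D)) = 1)
n(V) = V²
4222940/(c(-777) + C(441)) + (-2269790 - 534098)/n(2089) = 4222940/(1 + 441*(10 + 441)) + (-2269790 - 534098)/(2089²) = 4222940/(1 + 441*451) - 2803888/4363921 = 4222940/(1 + 198891) - 2803888*1/4363921 = 4222940/198892 - 2803888/4363921 = 4222940*(1/198892) - 2803888/4363921 = 55565/2617 - 2803888/4363921 = 235143495469/11420381257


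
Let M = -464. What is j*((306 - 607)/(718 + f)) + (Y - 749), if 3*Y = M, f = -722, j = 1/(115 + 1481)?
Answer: -824101/912 ≈ -903.62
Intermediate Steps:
j = 1/1596 ≈ 0.00062657
Y = -464/3 (Y = (⅓)*(-464) = -464/3 ≈ -154.67)
j*((306 - 607)/(718 + f)) + (Y - 749) = ((306 - 607)/(718 - 722))/1596 + (-464/3 - 749) = (-301/(-4))/1596 - 2711/3 = (-301*(-¼))/1596 - 2711/3 = (1/1596)*(301/4) - 2711/3 = 43/912 - 2711/3 = -824101/912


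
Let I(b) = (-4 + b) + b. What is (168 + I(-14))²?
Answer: 18496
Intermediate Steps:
I(b) = -4 + 2*b
(168 + I(-14))² = (168 + (-4 + 2*(-14)))² = (168 + (-4 - 28))² = (168 - 32)² = 136² = 18496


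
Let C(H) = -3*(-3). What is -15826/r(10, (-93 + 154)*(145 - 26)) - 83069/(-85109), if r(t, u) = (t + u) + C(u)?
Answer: -371179426/309711651 ≈ -1.1985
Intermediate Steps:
C(H) = 9
r(t, u) = 9 + t + u (r(t, u) = (t + u) + 9 = 9 + t + u)
-15826/r(10, (-93 + 154)*(145 - 26)) - 83069/(-85109) = -15826/(9 + 10 + (-93 + 154)*(145 - 26)) - 83069/(-85109) = -15826/(9 + 10 + 61*119) - 83069*(-1/85109) = -15826/(9 + 10 + 7259) + 83069/85109 = -15826/7278 + 83069/85109 = -15826*1/7278 + 83069/85109 = -7913/3639 + 83069/85109 = -371179426/309711651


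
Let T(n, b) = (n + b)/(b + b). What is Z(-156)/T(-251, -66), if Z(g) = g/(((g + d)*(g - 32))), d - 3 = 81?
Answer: -143/29798 ≈ -0.0047990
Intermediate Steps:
d = 84 (d = 3 + 81 = 84)
Z(g) = g/((-32 + g)*(84 + g)) (Z(g) = g/(((g + 84)*(g - 32))) = g/(((84 + g)*(-32 + g))) = g/(((-32 + g)*(84 + g))) = g*(1/((-32 + g)*(84 + g))) = g/((-32 + g)*(84 + g)))
T(n, b) = (b + n)/(2*b) (T(n, b) = (b + n)/((2*b)) = (b + n)*(1/(2*b)) = (b + n)/(2*b))
Z(-156)/T(-251, -66) = (-156/(-2688 + (-156)² + 52*(-156)))/(((½)*(-66 - 251)/(-66))) = (-156/(-2688 + 24336 - 8112))/(((½)*(-1/66)*(-317))) = (-156/13536)/(317/132) = -156*1/13536*(132/317) = -13/1128*132/317 = -143/29798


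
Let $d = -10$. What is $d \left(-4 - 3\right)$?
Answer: $70$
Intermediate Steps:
$d \left(-4 - 3\right) = - 10 \left(-4 - 3\right) = \left(-10\right) \left(-7\right) = 70$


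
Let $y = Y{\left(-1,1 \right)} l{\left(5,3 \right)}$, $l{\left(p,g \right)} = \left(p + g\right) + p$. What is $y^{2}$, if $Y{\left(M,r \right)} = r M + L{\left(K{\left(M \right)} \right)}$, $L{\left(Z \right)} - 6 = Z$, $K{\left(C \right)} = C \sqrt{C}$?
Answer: $4056 - 1690 i \approx 4056.0 - 1690.0 i$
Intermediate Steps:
$K{\left(C \right)} = C^{\frac{3}{2}}$
$L{\left(Z \right)} = 6 + Z$
$Y{\left(M,r \right)} = 6 + M^{\frac{3}{2}} + M r$ ($Y{\left(M,r \right)} = r M + \left(6 + M^{\frac{3}{2}}\right) = M r + \left(6 + M^{\frac{3}{2}}\right) = 6 + M^{\frac{3}{2}} + M r$)
$l{\left(p,g \right)} = g + 2 p$ ($l{\left(p,g \right)} = \left(g + p\right) + p = g + 2 p$)
$y = 65 - 13 i$ ($y = \left(6 + \left(-1\right)^{\frac{3}{2}} - 1\right) \left(3 + 2 \cdot 5\right) = \left(6 - i - 1\right) \left(3 + 10\right) = \left(5 - i\right) 13 = 65 - 13 i \approx 65.0 - 13.0 i$)
$y^{2} = \left(65 - 13 i\right)^{2}$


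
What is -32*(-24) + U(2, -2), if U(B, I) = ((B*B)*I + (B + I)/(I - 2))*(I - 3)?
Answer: 808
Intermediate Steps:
U(B, I) = (-3 + I)*(I*B**2 + (B + I)/(-2 + I)) (U(B, I) = (B**2*I + (B + I)/(-2 + I))*(-3 + I) = (I*B**2 + (B + I)/(-2 + I))*(-3 + I) = (-3 + I)*(I*B**2 + (B + I)/(-2 + I)))
-32*(-24) + U(2, -2) = -32*(-24) + ((-2)**2 - 3*2 - 3*(-2) + 2*(-2) + 2**2*(-2)**3 - 5*2**2*(-2)**2 + 6*(-2)*2**2)/(-2 - 2) = 768 + (4 - 6 + 6 - 4 + 4*(-8) - 5*4*4 + 6*(-2)*4)/(-4) = 768 - (4 - 6 + 6 - 4 - 32 - 80 - 48)/4 = 768 - 1/4*(-160) = 768 + 40 = 808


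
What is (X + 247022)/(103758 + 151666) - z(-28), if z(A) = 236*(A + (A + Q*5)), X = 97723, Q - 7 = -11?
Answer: 4581629609/255424 ≈ 17937.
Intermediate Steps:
Q = -4 (Q = 7 - 11 = -4)
z(A) = -4720 + 472*A (z(A) = 236*(A + (A - 4*5)) = 236*(A + (A - 20)) = 236*(A + (-20 + A)) = 236*(-20 + 2*A) = -4720 + 472*A)
(X + 247022)/(103758 + 151666) - z(-28) = (97723 + 247022)/(103758 + 151666) - (-4720 + 472*(-28)) = 344745/255424 - (-4720 - 13216) = 344745*(1/255424) - 1*(-17936) = 344745/255424 + 17936 = 4581629609/255424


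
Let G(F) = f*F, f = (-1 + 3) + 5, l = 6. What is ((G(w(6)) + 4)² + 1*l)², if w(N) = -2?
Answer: 11236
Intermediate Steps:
f = 7 (f = 2 + 5 = 7)
G(F) = 7*F
((G(w(6)) + 4)² + 1*l)² = ((7*(-2) + 4)² + 1*6)² = ((-14 + 4)² + 6)² = ((-10)² + 6)² = (100 + 6)² = 106² = 11236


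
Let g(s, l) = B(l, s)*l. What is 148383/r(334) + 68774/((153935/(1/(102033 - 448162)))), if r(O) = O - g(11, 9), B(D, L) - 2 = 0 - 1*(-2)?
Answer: 31498203786143/63258356770 ≈ 497.93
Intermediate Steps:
B(D, L) = 4 (B(D, L) = 2 + (0 - 1*(-2)) = 2 + (0 + 2) = 2 + 2 = 4)
g(s, l) = 4*l
r(O) = -36 + O (r(O) = O - 4*9 = O - 1*36 = O - 36 = -36 + O)
148383/r(334) + 68774/((153935/(1/(102033 - 448162)))) = 148383/(-36 + 334) + 68774/((153935/(1/(102033 - 448162)))) = 148383/298 + 68774/((153935/(1/(-346129)))) = 148383*(1/298) + 68774/((153935/(-1/346129))) = 148383/298 + 68774/((153935*(-346129))) = 148383/298 + 68774/(-53281367615) = 148383/298 + 68774*(-1/53281367615) = 148383/298 - 274/212276365 = 31498203786143/63258356770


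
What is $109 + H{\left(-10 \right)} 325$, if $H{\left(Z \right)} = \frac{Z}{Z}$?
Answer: $434$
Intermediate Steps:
$H{\left(Z \right)} = 1$
$109 + H{\left(-10 \right)} 325 = 109 + 1 \cdot 325 = 109 + 325 = 434$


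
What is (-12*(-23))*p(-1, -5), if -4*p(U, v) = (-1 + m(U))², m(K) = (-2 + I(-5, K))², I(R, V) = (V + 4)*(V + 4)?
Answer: -158976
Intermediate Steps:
I(R, V) = (4 + V)² (I(R, V) = (4 + V)*(4 + V) = (4 + V)²)
m(K) = (-2 + (4 + K)²)²
p(U, v) = -(-1 + (-2 + (4 + U)²)²)²/4
(-12*(-23))*p(-1, -5) = (-12*(-23))*(-(-1 + (-2 + (4 - 1)²)²)²/4) = 276*(-(-1 + (-2 + 3²)²)²/4) = 276*(-(-1 + (-2 + 9)²)²/4) = 276*(-(-1 + 7²)²/4) = 276*(-(-1 + 49)²/4) = 276*(-¼*48²) = 276*(-¼*2304) = 276*(-576) = -158976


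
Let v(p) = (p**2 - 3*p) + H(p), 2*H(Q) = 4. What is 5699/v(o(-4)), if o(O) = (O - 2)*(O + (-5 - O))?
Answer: 5699/812 ≈ 7.0185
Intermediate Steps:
H(Q) = 2 (H(Q) = (1/2)*4 = 2)
o(O) = 10 - 5*O (o(O) = (-2 + O)*(-5) = 10 - 5*O)
v(p) = 2 + p**2 - 3*p (v(p) = (p**2 - 3*p) + 2 = 2 + p**2 - 3*p)
5699/v(o(-4)) = 5699/(2 + (10 - 5*(-4))**2 - 3*(10 - 5*(-4))) = 5699/(2 + (10 + 20)**2 - 3*(10 + 20)) = 5699/(2 + 30**2 - 3*30) = 5699/(2 + 900 - 90) = 5699/812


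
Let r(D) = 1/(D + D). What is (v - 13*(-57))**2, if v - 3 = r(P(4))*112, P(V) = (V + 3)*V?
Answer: 556516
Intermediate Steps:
P(V) = V*(3 + V) (P(V) = (3 + V)*V = V*(3 + V))
r(D) = 1/(2*D)
v = 5 (v = 3 + (1/(2*((4*(3 + 4)))))*112 = 3 + (1/(2*((4*7))))*112 = 3 + ((1/2)/28)*112 = 3 + ((1/2)*(1/28))*112 = 3 + (1/56)*112 = 3 + 2 = 5)
(v - 13*(-57))**2 = (5 - 13*(-57))**2 = (5 + 741)**2 = 746**2 = 556516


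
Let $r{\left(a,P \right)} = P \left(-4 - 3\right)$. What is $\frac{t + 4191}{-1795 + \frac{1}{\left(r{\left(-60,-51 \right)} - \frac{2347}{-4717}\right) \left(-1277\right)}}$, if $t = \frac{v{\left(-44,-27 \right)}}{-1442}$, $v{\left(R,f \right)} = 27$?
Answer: $- \frac{21058254195730}{9019263947533} \approx -2.3348$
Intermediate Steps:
$r{\left(a,P \right)} = - 7 P$ ($r{\left(a,P \right)} = P \left(-7\right) = - 7 P$)
$t = - \frac{27}{1442}$ ($t = \frac{27}{-1442} = 27 \left(- \frac{1}{1442}\right) = - \frac{27}{1442} \approx -0.018724$)
$\frac{t + 4191}{-1795 + \frac{1}{\left(r{\left(-60,-51 \right)} - \frac{2347}{-4717}\right) \left(-1277\right)}} = \frac{- \frac{27}{1442} + 4191}{-1795 + \frac{1}{\left(\left(-7\right) \left(-51\right) - \frac{2347}{-4717}\right) \left(-1277\right)}} = \frac{6043395}{1442 \left(-1795 + \frac{1}{357 - - \frac{2347}{4717}} \left(- \frac{1}{1277}\right)\right)} = \frac{6043395}{1442 \left(-1795 + \frac{1}{357 + \frac{2347}{4717}} \left(- \frac{1}{1277}\right)\right)} = \frac{6043395}{1442 \left(-1795 + \frac{1}{\frac{1686316}{4717}} \left(- \frac{1}{1277}\right)\right)} = \frac{6043395}{1442 \left(-1795 + \frac{4717}{1686316} \left(- \frac{1}{1277}\right)\right)} = \frac{6043395}{1442 \left(-1795 - \frac{4717}{2153425532}\right)} = \frac{6043395}{1442 \left(- \frac{3865398834657}{2153425532}\right)} = \frac{6043395}{1442} \left(- \frac{2153425532}{3865398834657}\right) = - \frac{21058254195730}{9019263947533}$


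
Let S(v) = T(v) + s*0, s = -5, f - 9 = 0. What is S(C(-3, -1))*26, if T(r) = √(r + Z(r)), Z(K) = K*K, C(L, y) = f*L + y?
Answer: 156*√21 ≈ 714.88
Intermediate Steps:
f = 9 (f = 9 + 0 = 9)
C(L, y) = y + 9*L (C(L, y) = 9*L + y = y + 9*L)
Z(K) = K²
T(r) = √(r + r²)
S(v) = √(v*(1 + v)) (S(v) = √(v*(1 + v)) - 5*0 = √(v*(1 + v)) + 0 = √(v*(1 + v)))
S(C(-3, -1))*26 = √((-1 + 9*(-3))*(1 + (-1 + 9*(-3))))*26 = √((-1 - 27)*(1 + (-1 - 27)))*26 = √(-28*(1 - 28))*26 = √(-28*(-27))*26 = √756*26 = (6*√21)*26 = 156*√21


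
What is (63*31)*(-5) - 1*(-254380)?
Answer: 244615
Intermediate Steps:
(63*31)*(-5) - 1*(-254380) = 1953*(-5) + 254380 = -9765 + 254380 = 244615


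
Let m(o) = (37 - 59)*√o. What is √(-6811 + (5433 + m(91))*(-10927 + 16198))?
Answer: √(28630532 - 115962*√91) ≈ 5246.4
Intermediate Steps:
m(o) = -22*√o
√(-6811 + (5433 + m(91))*(-10927 + 16198)) = √(-6811 + (5433 - 22*√91)*(-10927 + 16198)) = √(-6811 + (5433 - 22*√91)*5271) = √(-6811 + (28637343 - 115962*√91)) = √(28630532 - 115962*√91)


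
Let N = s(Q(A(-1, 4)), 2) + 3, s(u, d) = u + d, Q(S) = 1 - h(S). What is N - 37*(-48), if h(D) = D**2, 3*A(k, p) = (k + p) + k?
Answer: 16034/9 ≈ 1781.6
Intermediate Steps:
A(k, p) = p/3 + 2*k/3 (A(k, p) = ((k + p) + k)/3 = (p + 2*k)/3 = p/3 + 2*k/3)
Q(S) = 1 - S**2
s(u, d) = d + u
N = 50/9 (N = (2 + (1 - ((1/3)*4 + (2/3)*(-1))**2)) + 3 = (2 + (1 - (4/3 - 2/3)**2)) + 3 = (2 + (1 - (2/3)**2)) + 3 = (2 + (1 - 1*4/9)) + 3 = (2 + (1 - 4/9)) + 3 = (2 + 5/9) + 3 = 23/9 + 3 = 50/9 ≈ 5.5556)
N - 37*(-48) = 50/9 - 37*(-48) = 50/9 + 1776 = 16034/9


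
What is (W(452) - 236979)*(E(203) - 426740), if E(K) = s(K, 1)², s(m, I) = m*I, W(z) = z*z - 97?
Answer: 12634621932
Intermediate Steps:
W(z) = -97 + z² (W(z) = z² - 97 = -97 + z²)
s(m, I) = I*m
E(K) = K² (E(K) = (1*K)² = K²)
(W(452) - 236979)*(E(203) - 426740) = ((-97 + 452²) - 236979)*(203² - 426740) = ((-97 + 204304) - 236979)*(41209 - 426740) = (204207 - 236979)*(-385531) = -32772*(-385531) = 12634621932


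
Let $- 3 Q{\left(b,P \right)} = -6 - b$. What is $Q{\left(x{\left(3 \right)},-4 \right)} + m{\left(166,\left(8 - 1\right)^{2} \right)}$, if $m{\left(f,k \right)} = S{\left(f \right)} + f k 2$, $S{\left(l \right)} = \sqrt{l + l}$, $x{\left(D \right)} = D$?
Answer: $16271 + 2 \sqrt{83} \approx 16289.0$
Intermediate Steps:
$Q{\left(b,P \right)} = 2 + \frac{b}{3}$ ($Q{\left(b,P \right)} = - \frac{-6 - b}{3} = 2 + \frac{b}{3}$)
$S{\left(l \right)} = \sqrt{2} \sqrt{l}$ ($S{\left(l \right)} = \sqrt{2 l} = \sqrt{2} \sqrt{l}$)
$m{\left(f,k \right)} = \sqrt{2} \sqrt{f} + 2 f k$ ($m{\left(f,k \right)} = \sqrt{2} \sqrt{f} + f k 2 = \sqrt{2} \sqrt{f} + 2 f k$)
$Q{\left(x{\left(3 \right)},-4 \right)} + m{\left(166,\left(8 - 1\right)^{2} \right)} = \left(2 + \frac{1}{3} \cdot 3\right) + \left(\sqrt{2} \sqrt{166} + 2 \cdot 166 \left(8 - 1\right)^{2}\right) = \left(2 + 1\right) + \left(2 \sqrt{83} + 2 \cdot 166 \cdot 7^{2}\right) = 3 + \left(2 \sqrt{83} + 2 \cdot 166 \cdot 49\right) = 3 + \left(2 \sqrt{83} + 16268\right) = 3 + \left(16268 + 2 \sqrt{83}\right) = 16271 + 2 \sqrt{83}$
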